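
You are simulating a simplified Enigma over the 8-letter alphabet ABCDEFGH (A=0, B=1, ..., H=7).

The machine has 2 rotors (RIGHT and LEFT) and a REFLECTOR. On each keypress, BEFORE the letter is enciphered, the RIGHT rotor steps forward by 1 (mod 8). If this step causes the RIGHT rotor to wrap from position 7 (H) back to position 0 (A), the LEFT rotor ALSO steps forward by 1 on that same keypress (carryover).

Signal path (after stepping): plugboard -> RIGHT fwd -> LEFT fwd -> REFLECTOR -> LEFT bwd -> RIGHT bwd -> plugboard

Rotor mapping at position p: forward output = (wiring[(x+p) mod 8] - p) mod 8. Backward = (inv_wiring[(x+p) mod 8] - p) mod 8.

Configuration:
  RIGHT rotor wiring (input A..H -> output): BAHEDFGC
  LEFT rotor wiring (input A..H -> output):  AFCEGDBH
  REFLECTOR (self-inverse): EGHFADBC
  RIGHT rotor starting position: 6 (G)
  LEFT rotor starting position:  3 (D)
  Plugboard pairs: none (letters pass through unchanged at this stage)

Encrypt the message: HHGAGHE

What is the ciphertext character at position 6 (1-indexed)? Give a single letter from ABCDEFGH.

Char 1 ('H'): step: R->7, L=3; H->plug->H->R->H->L->H->refl->C->L'->G->R'->G->plug->G
Char 2 ('H'): step: R->0, L->4 (L advanced); H->plug->H->R->C->L->F->refl->D->L'->D->R'->E->plug->E
Char 3 ('G'): step: R->1, L=4; G->plug->G->R->B->L->H->refl->C->L'->A->R'->H->plug->H
Char 4 ('A'): step: R->2, L=4; A->plug->A->R->F->L->B->refl->G->L'->G->R'->H->plug->H
Char 5 ('G'): step: R->3, L=4; G->plug->G->R->F->L->B->refl->G->L'->G->R'->F->plug->F
Char 6 ('H'): step: R->4, L=4; H->plug->H->R->A->L->C->refl->H->L'->B->R'->B->plug->B

B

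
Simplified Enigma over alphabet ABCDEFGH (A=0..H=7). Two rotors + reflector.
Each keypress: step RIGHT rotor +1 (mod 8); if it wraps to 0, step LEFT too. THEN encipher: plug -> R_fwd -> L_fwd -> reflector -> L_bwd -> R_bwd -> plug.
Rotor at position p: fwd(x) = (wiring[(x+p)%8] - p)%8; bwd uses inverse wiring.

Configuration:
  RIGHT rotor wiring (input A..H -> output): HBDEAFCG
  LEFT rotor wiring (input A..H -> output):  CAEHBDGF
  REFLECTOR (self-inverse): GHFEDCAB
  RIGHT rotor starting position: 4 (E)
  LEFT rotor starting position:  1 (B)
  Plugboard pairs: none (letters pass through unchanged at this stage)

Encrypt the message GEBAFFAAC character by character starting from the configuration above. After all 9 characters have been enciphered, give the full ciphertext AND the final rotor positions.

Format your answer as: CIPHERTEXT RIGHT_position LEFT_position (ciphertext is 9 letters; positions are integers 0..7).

Answer: AAAHAGHFA 5 2

Derivation:
Char 1 ('G'): step: R->5, L=1; G->plug->G->R->H->L->B->refl->H->L'->A->R'->A->plug->A
Char 2 ('E'): step: R->6, L=1; E->plug->E->R->F->L->F->refl->C->L'->E->R'->A->plug->A
Char 3 ('B'): step: R->7, L=1; B->plug->B->R->A->L->H->refl->B->L'->H->R'->A->plug->A
Char 4 ('A'): step: R->0, L->2 (L advanced); A->plug->A->R->H->L->G->refl->A->L'->G->R'->H->plug->H
Char 5 ('F'): step: R->1, L=2; F->plug->F->R->B->L->F->refl->C->L'->A->R'->A->plug->A
Char 6 ('F'): step: R->2, L=2; F->plug->F->R->E->L->E->refl->D->L'->F->R'->G->plug->G
Char 7 ('A'): step: R->3, L=2; A->plug->A->R->B->L->F->refl->C->L'->A->R'->H->plug->H
Char 8 ('A'): step: R->4, L=2; A->plug->A->R->E->L->E->refl->D->L'->F->R'->F->plug->F
Char 9 ('C'): step: R->5, L=2; C->plug->C->R->B->L->F->refl->C->L'->A->R'->A->plug->A
Final: ciphertext=AAAHAGHFA, RIGHT=5, LEFT=2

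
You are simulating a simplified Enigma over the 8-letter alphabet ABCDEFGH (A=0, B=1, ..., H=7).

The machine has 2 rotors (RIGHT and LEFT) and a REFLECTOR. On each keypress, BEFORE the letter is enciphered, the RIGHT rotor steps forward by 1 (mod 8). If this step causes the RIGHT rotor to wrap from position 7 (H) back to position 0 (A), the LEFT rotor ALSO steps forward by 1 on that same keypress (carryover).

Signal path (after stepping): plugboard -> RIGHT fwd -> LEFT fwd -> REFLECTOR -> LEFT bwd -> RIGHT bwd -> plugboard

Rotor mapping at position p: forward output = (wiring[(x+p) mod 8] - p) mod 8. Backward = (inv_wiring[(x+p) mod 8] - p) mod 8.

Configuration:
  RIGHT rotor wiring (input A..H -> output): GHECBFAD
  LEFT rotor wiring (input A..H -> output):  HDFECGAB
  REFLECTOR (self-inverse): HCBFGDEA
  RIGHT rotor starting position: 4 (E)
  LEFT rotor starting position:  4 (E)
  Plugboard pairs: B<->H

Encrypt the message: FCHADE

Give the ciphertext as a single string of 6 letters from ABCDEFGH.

Char 1 ('F'): step: R->5, L=4; F->plug->F->R->H->L->A->refl->H->L'->F->R'->G->plug->G
Char 2 ('C'): step: R->6, L=4; C->plug->C->R->A->L->G->refl->E->L'->C->R'->A->plug->A
Char 3 ('H'): step: R->7, L=4; H->plug->B->R->H->L->A->refl->H->L'->F->R'->D->plug->D
Char 4 ('A'): step: R->0, L->5 (L advanced); A->plug->A->R->G->L->H->refl->A->L'->F->R'->F->plug->F
Char 5 ('D'): step: R->1, L=5; D->plug->D->R->A->L->B->refl->C->L'->D->R'->B->plug->H
Char 6 ('E'): step: R->2, L=5; E->plug->E->R->G->L->H->refl->A->L'->F->R'->H->plug->B

Answer: GADFHB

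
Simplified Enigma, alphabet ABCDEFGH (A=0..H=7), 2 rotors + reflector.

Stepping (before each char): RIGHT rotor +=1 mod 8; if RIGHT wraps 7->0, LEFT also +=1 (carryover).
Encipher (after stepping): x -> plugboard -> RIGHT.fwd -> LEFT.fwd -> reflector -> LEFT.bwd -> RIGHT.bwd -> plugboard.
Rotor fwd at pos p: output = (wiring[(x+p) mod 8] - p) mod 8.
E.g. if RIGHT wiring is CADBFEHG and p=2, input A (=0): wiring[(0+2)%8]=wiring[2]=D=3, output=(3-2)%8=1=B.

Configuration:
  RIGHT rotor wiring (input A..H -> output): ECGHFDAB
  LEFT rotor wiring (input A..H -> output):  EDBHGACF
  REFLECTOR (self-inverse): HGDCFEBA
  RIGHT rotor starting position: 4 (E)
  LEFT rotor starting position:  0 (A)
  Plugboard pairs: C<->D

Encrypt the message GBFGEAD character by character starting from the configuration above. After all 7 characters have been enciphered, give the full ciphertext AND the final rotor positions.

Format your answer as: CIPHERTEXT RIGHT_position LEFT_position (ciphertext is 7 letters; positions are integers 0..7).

Answer: DHHCBCG 3 1

Derivation:
Char 1 ('G'): step: R->5, L=0; G->plug->G->R->C->L->B->refl->G->L'->E->R'->C->plug->D
Char 2 ('B'): step: R->6, L=0; B->plug->B->R->D->L->H->refl->A->L'->F->R'->H->plug->H
Char 3 ('F'): step: R->7, L=0; F->plug->F->R->G->L->C->refl->D->L'->B->R'->H->plug->H
Char 4 ('G'): step: R->0, L->1 (L advanced); G->plug->G->R->A->L->C->refl->D->L'->H->R'->D->plug->C
Char 5 ('E'): step: R->1, L=1; E->plug->E->R->C->L->G->refl->B->L'->F->R'->B->plug->B
Char 6 ('A'): step: R->2, L=1; A->plug->A->R->E->L->H->refl->A->L'->B->R'->D->plug->C
Char 7 ('D'): step: R->3, L=1; D->plug->C->R->A->L->C->refl->D->L'->H->R'->G->plug->G
Final: ciphertext=DHHCBCG, RIGHT=3, LEFT=1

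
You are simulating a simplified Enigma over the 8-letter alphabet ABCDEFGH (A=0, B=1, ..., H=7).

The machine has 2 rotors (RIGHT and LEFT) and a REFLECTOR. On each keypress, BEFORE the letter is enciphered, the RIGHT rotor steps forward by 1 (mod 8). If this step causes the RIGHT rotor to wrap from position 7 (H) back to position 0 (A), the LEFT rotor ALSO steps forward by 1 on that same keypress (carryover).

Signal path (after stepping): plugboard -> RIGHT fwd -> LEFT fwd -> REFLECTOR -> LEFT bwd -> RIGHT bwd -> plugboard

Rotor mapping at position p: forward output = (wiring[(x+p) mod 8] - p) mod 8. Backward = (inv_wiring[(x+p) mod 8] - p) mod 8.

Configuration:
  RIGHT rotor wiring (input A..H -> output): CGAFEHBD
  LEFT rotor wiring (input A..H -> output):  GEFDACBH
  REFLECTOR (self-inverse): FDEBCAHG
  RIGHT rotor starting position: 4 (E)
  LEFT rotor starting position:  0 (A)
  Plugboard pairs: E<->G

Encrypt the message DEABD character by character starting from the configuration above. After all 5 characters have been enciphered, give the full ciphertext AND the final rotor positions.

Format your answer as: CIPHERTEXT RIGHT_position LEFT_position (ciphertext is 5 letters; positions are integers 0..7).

Char 1 ('D'): step: R->5, L=0; D->plug->D->R->F->L->C->refl->E->L'->B->R'->E->plug->G
Char 2 ('E'): step: R->6, L=0; E->plug->G->R->G->L->B->refl->D->L'->D->R'->A->plug->A
Char 3 ('A'): step: R->7, L=0; A->plug->A->R->E->L->A->refl->F->L'->C->R'->H->plug->H
Char 4 ('B'): step: R->0, L->1 (L advanced); B->plug->B->R->G->L->G->refl->H->L'->D->R'->H->plug->H
Char 5 ('D'): step: R->1, L=1; D->plug->D->R->D->L->H->refl->G->L'->G->R'->E->plug->G
Final: ciphertext=GAHHG, RIGHT=1, LEFT=1

Answer: GAHHG 1 1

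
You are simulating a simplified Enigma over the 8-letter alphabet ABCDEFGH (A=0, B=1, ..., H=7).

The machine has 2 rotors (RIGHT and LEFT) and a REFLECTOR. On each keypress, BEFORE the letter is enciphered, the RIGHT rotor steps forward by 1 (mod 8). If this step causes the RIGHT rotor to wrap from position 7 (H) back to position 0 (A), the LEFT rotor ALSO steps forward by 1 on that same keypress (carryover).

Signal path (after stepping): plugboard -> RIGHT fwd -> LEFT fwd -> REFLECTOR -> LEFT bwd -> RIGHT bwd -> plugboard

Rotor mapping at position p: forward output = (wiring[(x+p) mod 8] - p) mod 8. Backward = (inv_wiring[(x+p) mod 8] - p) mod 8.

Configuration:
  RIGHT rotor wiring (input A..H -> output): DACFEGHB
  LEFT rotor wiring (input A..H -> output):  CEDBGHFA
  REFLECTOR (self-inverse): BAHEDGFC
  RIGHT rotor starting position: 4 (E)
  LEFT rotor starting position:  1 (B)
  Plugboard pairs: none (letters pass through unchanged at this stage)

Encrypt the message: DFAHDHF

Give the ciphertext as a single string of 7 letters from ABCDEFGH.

Answer: ADGGEAE

Derivation:
Char 1 ('D'): step: R->5, L=1; D->plug->D->R->G->L->H->refl->C->L'->B->R'->A->plug->A
Char 2 ('F'): step: R->6, L=1; F->plug->F->R->H->L->B->refl->A->L'->C->R'->D->plug->D
Char 3 ('A'): step: R->7, L=1; A->plug->A->R->C->L->A->refl->B->L'->H->R'->G->plug->G
Char 4 ('H'): step: R->0, L->2 (L advanced); H->plug->H->R->B->L->H->refl->C->L'->H->R'->G->plug->G
Char 5 ('D'): step: R->1, L=2; D->plug->D->R->D->L->F->refl->G->L'->F->R'->E->plug->E
Char 6 ('H'): step: R->2, L=2; H->plug->H->R->G->L->A->refl->B->L'->A->R'->A->plug->A
Char 7 ('F'): step: R->3, L=2; F->plug->F->R->A->L->B->refl->A->L'->G->R'->E->plug->E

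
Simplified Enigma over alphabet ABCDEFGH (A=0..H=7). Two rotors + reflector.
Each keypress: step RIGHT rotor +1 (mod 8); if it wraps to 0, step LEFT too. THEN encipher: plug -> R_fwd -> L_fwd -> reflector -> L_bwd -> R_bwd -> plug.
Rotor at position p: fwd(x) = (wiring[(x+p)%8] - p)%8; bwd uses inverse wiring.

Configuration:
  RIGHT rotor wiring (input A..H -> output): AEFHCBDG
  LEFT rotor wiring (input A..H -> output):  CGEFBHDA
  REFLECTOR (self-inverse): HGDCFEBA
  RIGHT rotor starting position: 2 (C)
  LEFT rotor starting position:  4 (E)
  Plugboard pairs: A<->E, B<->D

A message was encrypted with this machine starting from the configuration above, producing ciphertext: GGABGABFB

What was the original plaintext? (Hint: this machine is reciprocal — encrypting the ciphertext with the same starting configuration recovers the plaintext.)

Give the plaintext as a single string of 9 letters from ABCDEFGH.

Char 1 ('G'): step: R->3, L=4; G->plug->G->R->B->L->D->refl->C->L'->F->R'->F->plug->F
Char 2 ('G'): step: R->4, L=4; G->plug->G->R->B->L->D->refl->C->L'->F->R'->B->plug->D
Char 3 ('A'): step: R->5, L=4; A->plug->E->R->H->L->B->refl->G->L'->E->R'->A->plug->E
Char 4 ('B'): step: R->6, L=4; B->plug->D->R->G->L->A->refl->H->L'->C->R'->C->plug->C
Char 5 ('G'): step: R->7, L=4; G->plug->G->R->C->L->H->refl->A->L'->G->R'->D->plug->B
Char 6 ('A'): step: R->0, L->5 (L advanced); A->plug->E->R->C->L->D->refl->C->L'->A->R'->A->plug->E
Char 7 ('B'): step: R->1, L=5; B->plug->D->R->B->L->G->refl->B->L'->E->R'->B->plug->D
Char 8 ('F'): step: R->2, L=5; F->plug->F->R->E->L->B->refl->G->L'->B->R'->E->plug->A
Char 9 ('B'): step: R->3, L=5; B->plug->D->R->A->L->C->refl->D->L'->C->R'->H->plug->H

Answer: FDECBEDAH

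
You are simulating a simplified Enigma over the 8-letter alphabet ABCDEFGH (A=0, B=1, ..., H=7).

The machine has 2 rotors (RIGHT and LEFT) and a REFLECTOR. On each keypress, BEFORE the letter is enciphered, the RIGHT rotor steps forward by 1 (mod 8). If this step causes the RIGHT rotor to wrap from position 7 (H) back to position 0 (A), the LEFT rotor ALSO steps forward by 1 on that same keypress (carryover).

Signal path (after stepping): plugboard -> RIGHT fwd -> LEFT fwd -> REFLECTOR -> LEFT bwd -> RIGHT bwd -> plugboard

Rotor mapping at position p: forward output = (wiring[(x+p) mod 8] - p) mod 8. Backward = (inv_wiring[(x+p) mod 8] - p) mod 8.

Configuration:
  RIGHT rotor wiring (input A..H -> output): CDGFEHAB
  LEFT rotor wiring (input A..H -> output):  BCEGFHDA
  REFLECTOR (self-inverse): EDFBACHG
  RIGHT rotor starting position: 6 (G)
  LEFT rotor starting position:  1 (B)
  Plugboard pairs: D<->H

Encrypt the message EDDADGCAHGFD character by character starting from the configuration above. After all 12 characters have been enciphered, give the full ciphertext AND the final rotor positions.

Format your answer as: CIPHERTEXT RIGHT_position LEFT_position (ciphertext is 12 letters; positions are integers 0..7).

Answer: CFFCGCACDFGA 2 3

Derivation:
Char 1 ('E'): step: R->7, L=1; E->plug->E->R->G->L->H->refl->G->L'->E->R'->C->plug->C
Char 2 ('D'): step: R->0, L->2 (L advanced); D->plug->H->R->B->L->E->refl->A->L'->H->R'->F->plug->F
Char 3 ('D'): step: R->1, L=2; D->plug->H->R->B->L->E->refl->A->L'->H->R'->F->plug->F
Char 4 ('A'): step: R->2, L=2; A->plug->A->R->E->L->B->refl->D->L'->C->R'->C->plug->C
Char 5 ('D'): step: R->3, L=2; D->plug->H->R->D->L->F->refl->C->L'->A->R'->G->plug->G
Char 6 ('G'): step: R->4, L=2; G->plug->G->R->C->L->D->refl->B->L'->E->R'->C->plug->C
Char 7 ('C'): step: R->5, L=2; C->plug->C->R->E->L->B->refl->D->L'->C->R'->A->plug->A
Char 8 ('A'): step: R->6, L=2; A->plug->A->R->C->L->D->refl->B->L'->E->R'->C->plug->C
Char 9 ('H'): step: R->7, L=2; H->plug->D->R->H->L->A->refl->E->L'->B->R'->H->plug->D
Char 10 ('G'): step: R->0, L->3 (L advanced); G->plug->G->R->A->L->D->refl->B->L'->H->R'->F->plug->F
Char 11 ('F'): step: R->1, L=3; F->plug->F->R->H->L->B->refl->D->L'->A->R'->G->plug->G
Char 12 ('D'): step: R->2, L=3; D->plug->H->R->B->L->C->refl->F->L'->E->R'->A->plug->A
Final: ciphertext=CFFCGCACDFGA, RIGHT=2, LEFT=3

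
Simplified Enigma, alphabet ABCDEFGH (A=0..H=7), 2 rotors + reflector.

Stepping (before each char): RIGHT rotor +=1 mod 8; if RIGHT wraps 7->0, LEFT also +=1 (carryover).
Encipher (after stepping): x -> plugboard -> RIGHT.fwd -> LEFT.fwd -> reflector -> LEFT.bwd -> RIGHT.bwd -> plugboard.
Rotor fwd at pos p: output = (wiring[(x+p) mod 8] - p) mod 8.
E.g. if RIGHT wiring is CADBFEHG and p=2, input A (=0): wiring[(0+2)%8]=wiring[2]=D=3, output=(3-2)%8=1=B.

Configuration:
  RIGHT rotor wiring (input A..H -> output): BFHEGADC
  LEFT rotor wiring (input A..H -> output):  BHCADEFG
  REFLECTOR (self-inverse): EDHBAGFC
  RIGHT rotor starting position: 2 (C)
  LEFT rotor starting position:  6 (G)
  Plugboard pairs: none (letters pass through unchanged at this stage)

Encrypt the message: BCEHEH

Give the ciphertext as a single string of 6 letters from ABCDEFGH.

Answer: GDCCDB

Derivation:
Char 1 ('B'): step: R->3, L=6; B->plug->B->R->D->L->B->refl->D->L'->C->R'->G->plug->G
Char 2 ('C'): step: R->4, L=6; C->plug->C->R->H->L->G->refl->F->L'->G->R'->D->plug->D
Char 3 ('E'): step: R->5, L=6; E->plug->E->R->A->L->H->refl->C->L'->F->R'->C->plug->C
Char 4 ('H'): step: R->6, L=6; H->plug->H->R->C->L->D->refl->B->L'->D->R'->C->plug->C
Char 5 ('E'): step: R->7, L=6; E->plug->E->R->F->L->C->refl->H->L'->A->R'->D->plug->D
Char 6 ('H'): step: R->0, L->7 (L advanced); H->plug->H->R->C->L->A->refl->E->L'->F->R'->B->plug->B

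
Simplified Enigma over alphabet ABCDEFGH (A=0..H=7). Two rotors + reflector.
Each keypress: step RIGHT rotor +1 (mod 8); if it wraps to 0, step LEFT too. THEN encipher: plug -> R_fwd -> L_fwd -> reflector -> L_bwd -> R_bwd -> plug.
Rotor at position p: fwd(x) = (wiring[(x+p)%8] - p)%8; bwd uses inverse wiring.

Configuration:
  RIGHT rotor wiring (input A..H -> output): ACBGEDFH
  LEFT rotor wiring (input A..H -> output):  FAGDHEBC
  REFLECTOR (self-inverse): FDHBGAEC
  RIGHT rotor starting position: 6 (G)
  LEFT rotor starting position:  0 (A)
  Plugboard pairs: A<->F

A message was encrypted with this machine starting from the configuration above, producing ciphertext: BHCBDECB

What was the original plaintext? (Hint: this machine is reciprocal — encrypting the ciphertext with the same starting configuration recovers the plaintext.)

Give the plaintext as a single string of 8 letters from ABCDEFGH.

Answer: FAFGCABH

Derivation:
Char 1 ('B'): step: R->7, L=0; B->plug->B->R->B->L->A->refl->F->L'->A->R'->A->plug->F
Char 2 ('H'): step: R->0, L->1 (L advanced); H->plug->H->R->H->L->E->refl->G->L'->D->R'->F->plug->A
Char 3 ('C'): step: R->1, L=1; C->plug->C->R->F->L->A->refl->F->L'->B->R'->A->plug->F
Char 4 ('B'): step: R->2, L=1; B->plug->B->R->E->L->D->refl->B->L'->G->R'->G->plug->G
Char 5 ('D'): step: R->3, L=1; D->plug->D->R->C->L->C->refl->H->L'->A->R'->C->plug->C
Char 6 ('E'): step: R->4, L=1; E->plug->E->R->E->L->D->refl->B->L'->G->R'->F->plug->A
Char 7 ('C'): step: R->5, L=1; C->plug->C->R->C->L->C->refl->H->L'->A->R'->B->plug->B
Char 8 ('B'): step: R->6, L=1; B->plug->B->R->B->L->F->refl->A->L'->F->R'->H->plug->H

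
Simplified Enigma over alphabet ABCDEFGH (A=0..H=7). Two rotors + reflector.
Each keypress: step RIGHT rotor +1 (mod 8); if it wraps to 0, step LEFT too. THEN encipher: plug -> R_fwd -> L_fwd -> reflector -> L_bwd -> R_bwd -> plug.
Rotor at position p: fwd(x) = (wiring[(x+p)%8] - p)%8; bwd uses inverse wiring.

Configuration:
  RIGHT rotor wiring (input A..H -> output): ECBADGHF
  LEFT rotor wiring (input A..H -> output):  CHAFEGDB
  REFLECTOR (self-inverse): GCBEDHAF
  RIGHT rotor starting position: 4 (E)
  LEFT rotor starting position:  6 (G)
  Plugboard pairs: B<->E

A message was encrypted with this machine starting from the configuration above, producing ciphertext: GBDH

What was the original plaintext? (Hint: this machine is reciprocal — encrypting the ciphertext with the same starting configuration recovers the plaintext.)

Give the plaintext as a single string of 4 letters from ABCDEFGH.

Char 1 ('G'): step: R->5, L=6; G->plug->G->R->D->L->B->refl->C->L'->E->R'->F->plug->F
Char 2 ('B'): step: R->6, L=6; B->plug->E->R->D->L->B->refl->C->L'->E->R'->D->plug->D
Char 3 ('D'): step: R->7, L=6; D->plug->D->R->C->L->E->refl->D->L'->B->R'->E->plug->B
Char 4 ('H'): step: R->0, L->7 (L advanced); H->plug->H->R->F->L->F->refl->H->L'->G->R'->F->plug->F

Answer: FDBF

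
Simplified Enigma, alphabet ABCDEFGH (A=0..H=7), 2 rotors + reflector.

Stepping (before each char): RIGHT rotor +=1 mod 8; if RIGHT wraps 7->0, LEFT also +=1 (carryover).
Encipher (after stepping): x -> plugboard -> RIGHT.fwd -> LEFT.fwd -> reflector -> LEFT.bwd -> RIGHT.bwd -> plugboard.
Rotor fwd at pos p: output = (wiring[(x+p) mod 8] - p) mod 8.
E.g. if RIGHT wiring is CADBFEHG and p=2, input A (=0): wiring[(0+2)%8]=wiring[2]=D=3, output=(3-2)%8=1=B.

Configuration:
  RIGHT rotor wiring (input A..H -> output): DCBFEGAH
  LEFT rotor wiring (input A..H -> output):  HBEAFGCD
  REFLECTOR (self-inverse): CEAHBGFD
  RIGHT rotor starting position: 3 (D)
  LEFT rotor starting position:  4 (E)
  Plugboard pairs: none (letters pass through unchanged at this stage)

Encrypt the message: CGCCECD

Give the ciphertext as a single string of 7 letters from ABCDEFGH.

Char 1 ('C'): step: R->4, L=4; C->plug->C->R->E->L->D->refl->H->L'->D->R'->D->plug->D
Char 2 ('G'): step: R->5, L=4; G->plug->G->R->A->L->B->refl->E->L'->H->R'->H->plug->H
Char 3 ('C'): step: R->6, L=4; C->plug->C->R->F->L->F->refl->G->L'->C->R'->A->plug->A
Char 4 ('C'): step: R->7, L=4; C->plug->C->R->D->L->H->refl->D->L'->E->R'->B->plug->B
Char 5 ('E'): step: R->0, L->5 (L advanced); E->plug->E->R->E->L->E->refl->B->L'->A->R'->G->plug->G
Char 6 ('C'): step: R->1, L=5; C->plug->C->R->E->L->E->refl->B->L'->A->R'->B->plug->B
Char 7 ('D'): step: R->2, L=5; D->plug->D->R->E->L->E->refl->B->L'->A->R'->H->plug->H

Answer: DHABGBH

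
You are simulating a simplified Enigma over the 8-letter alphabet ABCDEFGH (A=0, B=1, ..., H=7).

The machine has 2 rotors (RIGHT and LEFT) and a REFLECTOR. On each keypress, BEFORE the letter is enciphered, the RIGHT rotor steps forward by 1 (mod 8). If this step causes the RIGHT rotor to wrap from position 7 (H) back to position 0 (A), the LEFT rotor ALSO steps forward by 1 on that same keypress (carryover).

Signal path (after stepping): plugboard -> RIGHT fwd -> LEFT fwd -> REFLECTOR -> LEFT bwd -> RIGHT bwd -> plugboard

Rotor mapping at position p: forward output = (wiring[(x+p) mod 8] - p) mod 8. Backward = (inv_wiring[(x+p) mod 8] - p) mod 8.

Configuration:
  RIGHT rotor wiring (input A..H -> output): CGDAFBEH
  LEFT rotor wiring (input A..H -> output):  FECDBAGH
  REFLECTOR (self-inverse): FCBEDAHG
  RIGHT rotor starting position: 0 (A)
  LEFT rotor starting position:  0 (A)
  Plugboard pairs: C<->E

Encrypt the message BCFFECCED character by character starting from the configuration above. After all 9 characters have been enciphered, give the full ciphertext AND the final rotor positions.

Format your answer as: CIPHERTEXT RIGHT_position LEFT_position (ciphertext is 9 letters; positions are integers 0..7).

Char 1 ('B'): step: R->1, L=0; B->plug->B->R->C->L->C->refl->B->L'->E->R'->D->plug->D
Char 2 ('C'): step: R->2, L=0; C->plug->E->R->C->L->C->refl->B->L'->E->R'->H->plug->H
Char 3 ('F'): step: R->3, L=0; F->plug->F->R->H->L->H->refl->G->L'->G->R'->C->plug->E
Char 4 ('F'): step: R->4, L=0; F->plug->F->R->C->L->C->refl->B->L'->E->R'->H->plug->H
Char 5 ('E'): step: R->5, L=0; E->plug->C->R->C->L->C->refl->B->L'->E->R'->A->plug->A
Char 6 ('C'): step: R->6, L=0; C->plug->E->R->F->L->A->refl->F->L'->A->R'->D->plug->D
Char 7 ('C'): step: R->7, L=0; C->plug->E->R->B->L->E->refl->D->L'->D->R'->B->plug->B
Char 8 ('E'): step: R->0, L->1 (L advanced); E->plug->C->R->D->L->A->refl->F->L'->F->R'->E->plug->C
Char 9 ('D'): step: R->1, L=1; D->plug->D->R->E->L->H->refl->G->L'->G->R'->G->plug->G
Final: ciphertext=DHEHADBCG, RIGHT=1, LEFT=1

Answer: DHEHADBCG 1 1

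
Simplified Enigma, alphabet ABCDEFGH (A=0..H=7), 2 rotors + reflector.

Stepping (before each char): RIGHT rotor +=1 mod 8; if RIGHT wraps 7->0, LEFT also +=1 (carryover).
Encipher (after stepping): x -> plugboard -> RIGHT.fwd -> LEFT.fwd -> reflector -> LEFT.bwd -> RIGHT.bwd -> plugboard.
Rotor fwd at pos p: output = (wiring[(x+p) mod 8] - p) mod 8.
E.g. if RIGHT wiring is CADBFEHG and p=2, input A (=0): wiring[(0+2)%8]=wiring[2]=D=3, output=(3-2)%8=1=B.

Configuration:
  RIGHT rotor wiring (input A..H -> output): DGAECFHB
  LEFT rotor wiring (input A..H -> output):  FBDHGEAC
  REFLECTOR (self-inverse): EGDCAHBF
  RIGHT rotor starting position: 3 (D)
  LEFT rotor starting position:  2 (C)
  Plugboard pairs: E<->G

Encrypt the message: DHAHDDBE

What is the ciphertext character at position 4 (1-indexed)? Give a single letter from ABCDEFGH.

Char 1 ('D'): step: R->4, L=2; D->plug->D->R->F->L->A->refl->E->L'->C->R'->F->plug->F
Char 2 ('H'): step: R->5, L=2; H->plug->H->R->F->L->A->refl->E->L'->C->R'->B->plug->B
Char 3 ('A'): step: R->6, L=2; A->plug->A->R->B->L->F->refl->H->L'->H->R'->H->plug->H
Char 4 ('H'): step: R->7, L=2; H->plug->H->R->A->L->B->refl->G->L'->E->R'->B->plug->B

B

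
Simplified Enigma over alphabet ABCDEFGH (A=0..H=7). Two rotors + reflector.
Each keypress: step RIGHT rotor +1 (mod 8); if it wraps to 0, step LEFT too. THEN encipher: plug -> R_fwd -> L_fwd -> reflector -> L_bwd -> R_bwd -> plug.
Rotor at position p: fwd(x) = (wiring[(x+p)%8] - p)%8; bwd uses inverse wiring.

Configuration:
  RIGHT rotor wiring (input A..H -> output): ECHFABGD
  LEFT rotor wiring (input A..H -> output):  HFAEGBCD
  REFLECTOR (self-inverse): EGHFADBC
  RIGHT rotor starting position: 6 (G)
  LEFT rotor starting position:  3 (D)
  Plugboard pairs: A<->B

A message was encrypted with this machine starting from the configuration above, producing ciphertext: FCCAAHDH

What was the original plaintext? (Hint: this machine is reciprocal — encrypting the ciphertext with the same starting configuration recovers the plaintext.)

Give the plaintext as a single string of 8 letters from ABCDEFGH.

Char 1 ('F'): step: R->7, L=3; F->plug->F->R->B->L->D->refl->F->L'->H->R'->H->plug->H
Char 2 ('C'): step: R->0, L->4 (L advanced); C->plug->C->R->H->L->A->refl->E->L'->G->R'->G->plug->G
Char 3 ('C'): step: R->1, L=4; C->plug->C->R->E->L->D->refl->F->L'->B->R'->A->plug->B
Char 4 ('A'): step: R->2, L=4; A->plug->B->R->D->L->H->refl->C->L'->A->R'->H->plug->H
Char 5 ('A'): step: R->3, L=4; A->plug->B->R->F->L->B->refl->G->L'->C->R'->A->plug->B
Char 6 ('H'): step: R->4, L=4; H->plug->H->R->B->L->F->refl->D->L'->E->R'->A->plug->B
Char 7 ('D'): step: R->5, L=4; D->plug->D->R->H->L->A->refl->E->L'->G->R'->C->plug->C
Char 8 ('H'): step: R->6, L=4; H->plug->H->R->D->L->H->refl->C->L'->A->R'->A->plug->B

Answer: HGBHBBCB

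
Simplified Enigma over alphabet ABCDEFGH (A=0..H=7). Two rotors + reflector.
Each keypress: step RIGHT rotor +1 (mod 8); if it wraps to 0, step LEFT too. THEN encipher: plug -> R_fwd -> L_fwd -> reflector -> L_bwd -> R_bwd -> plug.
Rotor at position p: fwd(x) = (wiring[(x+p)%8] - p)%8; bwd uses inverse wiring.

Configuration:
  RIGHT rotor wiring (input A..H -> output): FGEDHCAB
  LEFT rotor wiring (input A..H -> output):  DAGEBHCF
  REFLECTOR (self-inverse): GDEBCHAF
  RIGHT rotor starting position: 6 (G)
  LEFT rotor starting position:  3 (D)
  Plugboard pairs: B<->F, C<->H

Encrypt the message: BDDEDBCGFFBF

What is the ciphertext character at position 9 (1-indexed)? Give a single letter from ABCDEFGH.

Char 1 ('B'): step: R->7, L=3; B->plug->F->R->A->L->B->refl->D->L'->H->R'->C->plug->H
Char 2 ('D'): step: R->0, L->4 (L advanced); D->plug->D->R->D->L->B->refl->D->L'->B->R'->H->plug->C
Char 3 ('D'): step: R->1, L=4; D->plug->D->R->G->L->C->refl->E->L'->F->R'->A->plug->A
Char 4 ('E'): step: R->2, L=4; E->plug->E->R->G->L->C->refl->E->L'->F->R'->C->plug->H
Char 5 ('D'): step: R->3, L=4; D->plug->D->R->F->L->E->refl->C->L'->G->R'->E->plug->E
Char 6 ('B'): step: R->4, L=4; B->plug->F->R->C->L->G->refl->A->L'->H->R'->H->plug->C
Char 7 ('C'): step: R->5, L=4; C->plug->H->R->C->L->G->refl->A->L'->H->R'->F->plug->B
Char 8 ('G'): step: R->6, L=4; G->plug->G->R->B->L->D->refl->B->L'->D->R'->B->plug->F
Char 9 ('F'): step: R->7, L=4; F->plug->B->R->G->L->C->refl->E->L'->F->R'->D->plug->D

D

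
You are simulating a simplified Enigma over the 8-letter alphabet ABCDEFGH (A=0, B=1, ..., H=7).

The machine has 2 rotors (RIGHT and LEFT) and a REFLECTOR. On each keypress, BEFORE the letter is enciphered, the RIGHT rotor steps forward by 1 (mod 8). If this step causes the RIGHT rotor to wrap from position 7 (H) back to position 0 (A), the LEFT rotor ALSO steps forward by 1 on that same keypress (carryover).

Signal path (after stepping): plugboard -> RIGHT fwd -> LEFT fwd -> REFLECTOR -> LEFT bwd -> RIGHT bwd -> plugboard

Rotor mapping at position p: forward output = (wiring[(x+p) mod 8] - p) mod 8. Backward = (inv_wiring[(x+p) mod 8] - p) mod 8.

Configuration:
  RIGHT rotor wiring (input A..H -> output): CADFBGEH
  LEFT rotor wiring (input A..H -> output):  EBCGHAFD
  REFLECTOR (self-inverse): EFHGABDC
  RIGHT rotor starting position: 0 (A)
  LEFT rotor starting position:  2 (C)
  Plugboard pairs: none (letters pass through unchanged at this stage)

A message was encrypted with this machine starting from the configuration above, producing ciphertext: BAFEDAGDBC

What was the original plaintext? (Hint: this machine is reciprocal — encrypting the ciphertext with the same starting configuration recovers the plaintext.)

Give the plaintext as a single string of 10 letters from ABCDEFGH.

Answer: EGBGCFEAEB

Derivation:
Char 1 ('B'): step: R->1, L=2; B->plug->B->R->C->L->F->refl->B->L'->F->R'->E->plug->E
Char 2 ('A'): step: R->2, L=2; A->plug->A->R->B->L->E->refl->A->L'->A->R'->G->plug->G
Char 3 ('F'): step: R->3, L=2; F->plug->F->R->H->L->H->refl->C->L'->G->R'->B->plug->B
Char 4 ('E'): step: R->4, L=2; E->plug->E->R->G->L->C->refl->H->L'->H->R'->G->plug->G
Char 5 ('D'): step: R->5, L=2; D->plug->D->R->F->L->B->refl->F->L'->C->R'->C->plug->C
Char 6 ('A'): step: R->6, L=2; A->plug->A->R->G->L->C->refl->H->L'->H->R'->F->plug->F
Char 7 ('G'): step: R->7, L=2; G->plug->G->R->H->L->H->refl->C->L'->G->R'->E->plug->E
Char 8 ('D'): step: R->0, L->3 (L advanced); D->plug->D->R->F->L->B->refl->F->L'->C->R'->A->plug->A
Char 9 ('B'): step: R->1, L=3; B->plug->B->R->C->L->F->refl->B->L'->F->R'->E->plug->E
Char 10 ('C'): step: R->2, L=3; C->plug->C->R->H->L->H->refl->C->L'->D->R'->B->plug->B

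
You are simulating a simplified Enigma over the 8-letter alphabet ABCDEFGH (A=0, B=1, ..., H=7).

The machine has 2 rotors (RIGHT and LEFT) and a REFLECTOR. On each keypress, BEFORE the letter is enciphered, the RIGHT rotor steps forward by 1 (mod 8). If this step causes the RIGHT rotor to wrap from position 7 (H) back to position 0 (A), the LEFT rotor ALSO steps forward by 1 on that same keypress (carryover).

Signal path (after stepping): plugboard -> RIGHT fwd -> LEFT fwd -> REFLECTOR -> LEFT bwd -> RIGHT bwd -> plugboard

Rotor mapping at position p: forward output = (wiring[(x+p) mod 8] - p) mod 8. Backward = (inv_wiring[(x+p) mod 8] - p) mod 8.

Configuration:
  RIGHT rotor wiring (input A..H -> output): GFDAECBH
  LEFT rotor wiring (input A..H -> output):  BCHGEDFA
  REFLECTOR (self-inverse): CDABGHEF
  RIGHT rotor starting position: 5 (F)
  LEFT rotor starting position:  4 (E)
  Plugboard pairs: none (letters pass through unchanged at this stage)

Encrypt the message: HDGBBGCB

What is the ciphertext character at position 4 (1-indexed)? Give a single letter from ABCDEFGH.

Char 1 ('H'): step: R->6, L=4; H->plug->H->R->E->L->F->refl->H->L'->B->R'->B->plug->B
Char 2 ('D'): step: R->7, L=4; D->plug->D->R->E->L->F->refl->H->L'->B->R'->E->plug->E
Char 3 ('G'): step: R->0, L->5 (L advanced); G->plug->G->R->B->L->A->refl->C->L'->F->R'->B->plug->B
Char 4 ('B'): step: R->1, L=5; B->plug->B->R->C->L->D->refl->B->L'->G->R'->G->plug->G

G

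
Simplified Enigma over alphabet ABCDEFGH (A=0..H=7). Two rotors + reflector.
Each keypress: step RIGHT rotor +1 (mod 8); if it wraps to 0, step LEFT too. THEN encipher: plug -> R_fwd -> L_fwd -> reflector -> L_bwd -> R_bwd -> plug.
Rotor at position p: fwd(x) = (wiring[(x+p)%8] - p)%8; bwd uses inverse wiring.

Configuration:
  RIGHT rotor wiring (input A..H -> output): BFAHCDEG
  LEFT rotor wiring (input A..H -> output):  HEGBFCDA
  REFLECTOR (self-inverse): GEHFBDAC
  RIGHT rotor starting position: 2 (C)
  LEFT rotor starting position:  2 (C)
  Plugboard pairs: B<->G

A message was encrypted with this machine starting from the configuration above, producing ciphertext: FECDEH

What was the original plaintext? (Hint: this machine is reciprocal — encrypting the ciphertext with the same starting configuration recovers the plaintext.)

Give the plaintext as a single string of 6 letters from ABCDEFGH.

Char 1 ('F'): step: R->3, L=2; F->plug->F->R->G->L->F->refl->D->L'->C->R'->G->plug->B
Char 2 ('E'): step: R->4, L=2; E->plug->E->R->F->L->G->refl->A->L'->D->R'->H->plug->H
Char 3 ('C'): step: R->5, L=2; C->plug->C->R->B->L->H->refl->C->L'->H->R'->B->plug->G
Char 4 ('D'): step: R->6, L=2; D->plug->D->R->H->L->C->refl->H->L'->B->R'->F->plug->F
Char 5 ('E'): step: R->7, L=2; E->plug->E->R->A->L->E->refl->B->L'->E->R'->G->plug->B
Char 6 ('H'): step: R->0, L->3 (L advanced); H->plug->H->R->G->L->B->refl->E->L'->F->R'->B->plug->G

Answer: BHGFBG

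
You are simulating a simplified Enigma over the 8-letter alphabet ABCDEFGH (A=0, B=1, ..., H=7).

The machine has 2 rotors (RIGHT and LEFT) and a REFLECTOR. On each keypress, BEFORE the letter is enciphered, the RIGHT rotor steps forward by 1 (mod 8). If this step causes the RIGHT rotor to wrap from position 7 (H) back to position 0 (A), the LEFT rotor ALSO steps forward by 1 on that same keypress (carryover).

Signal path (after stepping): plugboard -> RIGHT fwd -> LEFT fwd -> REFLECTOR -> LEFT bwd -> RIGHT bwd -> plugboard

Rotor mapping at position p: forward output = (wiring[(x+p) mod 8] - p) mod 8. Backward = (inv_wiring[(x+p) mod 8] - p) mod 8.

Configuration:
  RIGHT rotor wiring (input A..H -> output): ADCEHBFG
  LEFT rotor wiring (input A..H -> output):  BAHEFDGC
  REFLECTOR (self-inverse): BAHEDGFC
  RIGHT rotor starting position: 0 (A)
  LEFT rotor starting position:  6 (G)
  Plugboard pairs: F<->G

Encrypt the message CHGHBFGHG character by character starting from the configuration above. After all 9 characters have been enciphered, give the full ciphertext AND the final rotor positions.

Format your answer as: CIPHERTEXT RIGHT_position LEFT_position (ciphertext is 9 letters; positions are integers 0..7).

Char 1 ('C'): step: R->1, L=6; C->plug->C->R->D->L->C->refl->H->L'->G->R'->D->plug->D
Char 2 ('H'): step: R->2, L=6; H->plug->H->R->B->L->E->refl->D->L'->C->R'->B->plug->B
Char 3 ('G'): step: R->3, L=6; G->plug->F->R->F->L->G->refl->F->L'->H->R'->H->plug->H
Char 4 ('H'): step: R->4, L=6; H->plug->H->R->A->L->A->refl->B->L'->E->R'->E->plug->E
Char 5 ('B'): step: R->5, L=6; B->plug->B->R->A->L->A->refl->B->L'->E->R'->A->plug->A
Char 6 ('F'): step: R->6, L=6; F->plug->G->R->B->L->E->refl->D->L'->C->R'->C->plug->C
Char 7 ('G'): step: R->7, L=6; G->plug->F->R->A->L->A->refl->B->L'->E->R'->C->plug->C
Char 8 ('H'): step: R->0, L->7 (L advanced); H->plug->H->R->G->L->E->refl->D->L'->A->R'->A->plug->A
Char 9 ('G'): step: R->1, L=7; G->plug->F->R->E->L->F->refl->G->L'->F->R'->G->plug->F
Final: ciphertext=DBHEACCAF, RIGHT=1, LEFT=7

Answer: DBHEACCAF 1 7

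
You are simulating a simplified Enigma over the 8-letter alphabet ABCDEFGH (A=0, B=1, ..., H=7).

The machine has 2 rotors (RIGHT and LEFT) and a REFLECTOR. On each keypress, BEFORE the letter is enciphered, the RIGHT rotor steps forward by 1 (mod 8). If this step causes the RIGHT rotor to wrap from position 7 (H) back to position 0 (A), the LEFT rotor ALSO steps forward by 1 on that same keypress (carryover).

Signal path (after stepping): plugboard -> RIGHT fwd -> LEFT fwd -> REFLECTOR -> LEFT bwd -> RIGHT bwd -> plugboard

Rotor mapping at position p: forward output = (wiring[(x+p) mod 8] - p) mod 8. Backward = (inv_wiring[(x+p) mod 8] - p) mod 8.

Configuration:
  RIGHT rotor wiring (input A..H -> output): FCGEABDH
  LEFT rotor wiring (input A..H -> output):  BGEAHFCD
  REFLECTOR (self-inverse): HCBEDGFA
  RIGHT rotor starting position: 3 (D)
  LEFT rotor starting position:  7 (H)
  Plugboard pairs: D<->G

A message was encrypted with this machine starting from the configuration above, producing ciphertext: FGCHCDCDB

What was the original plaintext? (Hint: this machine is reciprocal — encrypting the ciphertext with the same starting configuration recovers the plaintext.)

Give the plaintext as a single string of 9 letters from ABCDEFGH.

Answer: GDEFEEHFE

Derivation:
Char 1 ('F'): step: R->4, L=7; F->plug->F->R->G->L->G->refl->F->L'->D->R'->D->plug->G
Char 2 ('G'): step: R->5, L=7; G->plug->D->R->A->L->E->refl->D->L'->H->R'->G->plug->D
Char 3 ('C'): step: R->6, L=7; C->plug->C->R->H->L->D->refl->E->L'->A->R'->E->plug->E
Char 4 ('H'): step: R->7, L=7; H->plug->H->R->E->L->B->refl->C->L'->B->R'->F->plug->F
Char 5 ('C'): step: R->0, L->0 (L advanced); C->plug->C->R->G->L->C->refl->B->L'->A->R'->E->plug->E
Char 6 ('D'): step: R->1, L=0; D->plug->G->R->G->L->C->refl->B->L'->A->R'->E->plug->E
Char 7 ('C'): step: R->2, L=0; C->plug->C->R->G->L->C->refl->B->L'->A->R'->H->plug->H
Char 8 ('D'): step: R->3, L=0; D->plug->G->R->H->L->D->refl->E->L'->C->R'->F->plug->F
Char 9 ('B'): step: R->4, L=0; B->plug->B->R->F->L->F->refl->G->L'->B->R'->E->plug->E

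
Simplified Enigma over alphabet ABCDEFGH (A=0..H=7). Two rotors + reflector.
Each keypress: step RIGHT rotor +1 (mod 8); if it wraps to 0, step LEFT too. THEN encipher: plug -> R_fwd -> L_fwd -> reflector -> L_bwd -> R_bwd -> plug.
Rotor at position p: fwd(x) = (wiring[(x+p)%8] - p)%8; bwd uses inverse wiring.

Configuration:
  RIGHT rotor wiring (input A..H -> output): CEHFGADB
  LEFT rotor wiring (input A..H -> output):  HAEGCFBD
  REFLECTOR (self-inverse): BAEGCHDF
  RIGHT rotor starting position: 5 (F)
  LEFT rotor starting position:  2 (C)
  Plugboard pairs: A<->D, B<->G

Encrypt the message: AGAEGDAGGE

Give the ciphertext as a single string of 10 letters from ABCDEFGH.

Char 1 ('A'): step: R->6, L=2; A->plug->D->R->G->L->F->refl->H->L'->E->R'->C->plug->C
Char 2 ('G'): step: R->7, L=2; G->plug->B->R->D->L->D->refl->G->L'->H->R'->F->plug->F
Char 3 ('A'): step: R->0, L->3 (L advanced); A->plug->D->R->F->L->E->refl->C->L'->C->R'->A->plug->D
Char 4 ('E'): step: R->1, L=3; E->plug->E->R->H->L->B->refl->A->L'->E->R'->C->plug->C
Char 5 ('G'): step: R->2, L=3; G->plug->B->R->D->L->G->refl->D->L'->A->R'->G->plug->B
Char 6 ('D'): step: R->3, L=3; D->plug->A->R->C->L->C->refl->E->L'->F->R'->C->plug->C
Char 7 ('A'): step: R->4, L=3; A->plug->D->R->F->L->E->refl->C->L'->C->R'->A->plug->D
Char 8 ('G'): step: R->5, L=3; G->plug->B->R->G->L->F->refl->H->L'->B->R'->H->plug->H
Char 9 ('G'): step: R->6, L=3; G->plug->B->R->D->L->G->refl->D->L'->A->R'->G->plug->B
Char 10 ('E'): step: R->7, L=3; E->plug->E->R->G->L->F->refl->H->L'->B->R'->G->plug->B

Answer: CFDCBCDHBB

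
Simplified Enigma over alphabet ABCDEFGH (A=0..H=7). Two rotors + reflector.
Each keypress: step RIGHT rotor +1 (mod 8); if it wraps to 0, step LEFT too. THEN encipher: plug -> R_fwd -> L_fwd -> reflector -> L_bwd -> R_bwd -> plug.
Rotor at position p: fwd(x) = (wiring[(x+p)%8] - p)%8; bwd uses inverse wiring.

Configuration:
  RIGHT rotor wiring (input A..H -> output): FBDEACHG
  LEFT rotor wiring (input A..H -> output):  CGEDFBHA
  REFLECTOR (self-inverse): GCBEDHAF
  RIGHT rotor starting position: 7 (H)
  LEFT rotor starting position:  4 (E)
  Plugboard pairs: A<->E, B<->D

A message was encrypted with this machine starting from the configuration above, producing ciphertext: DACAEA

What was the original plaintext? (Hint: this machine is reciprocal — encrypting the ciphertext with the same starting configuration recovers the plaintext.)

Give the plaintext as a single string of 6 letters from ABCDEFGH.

Answer: BHHDAC

Derivation:
Char 1 ('D'): step: R->0, L->5 (L advanced); D->plug->B->R->B->L->C->refl->B->L'->E->R'->D->plug->B
Char 2 ('A'): step: R->1, L=5; A->plug->E->R->B->L->C->refl->B->L'->E->R'->H->plug->H
Char 3 ('C'): step: R->2, L=5; C->plug->C->R->G->L->G->refl->A->L'->H->R'->H->plug->H
Char 4 ('A'): step: R->3, L=5; A->plug->E->R->D->L->F->refl->H->L'->F->R'->B->plug->D
Char 5 ('E'): step: R->4, L=5; E->plug->A->R->E->L->B->refl->C->L'->B->R'->E->plug->A
Char 6 ('A'): step: R->5, L=5; A->plug->E->R->E->L->B->refl->C->L'->B->R'->C->plug->C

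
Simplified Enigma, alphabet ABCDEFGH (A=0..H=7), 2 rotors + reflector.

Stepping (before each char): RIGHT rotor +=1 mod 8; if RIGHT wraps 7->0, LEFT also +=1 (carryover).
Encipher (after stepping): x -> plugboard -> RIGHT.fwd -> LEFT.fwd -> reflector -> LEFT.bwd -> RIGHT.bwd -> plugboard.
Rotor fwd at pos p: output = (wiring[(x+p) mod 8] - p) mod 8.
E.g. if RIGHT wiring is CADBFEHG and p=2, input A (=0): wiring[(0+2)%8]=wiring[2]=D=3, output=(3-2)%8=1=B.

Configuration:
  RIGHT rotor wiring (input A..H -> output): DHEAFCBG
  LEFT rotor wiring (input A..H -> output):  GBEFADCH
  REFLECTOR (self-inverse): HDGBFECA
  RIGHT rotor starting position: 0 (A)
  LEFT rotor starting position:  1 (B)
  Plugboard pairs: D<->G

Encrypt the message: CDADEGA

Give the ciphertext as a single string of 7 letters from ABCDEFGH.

Answer: HHHFFCH

Derivation:
Char 1 ('C'): step: R->1, L=1; C->plug->C->R->H->L->F->refl->E->L'->C->R'->H->plug->H
Char 2 ('D'): step: R->2, L=1; D->plug->G->R->B->L->D->refl->B->L'->F->R'->H->plug->H
Char 3 ('A'): step: R->3, L=1; A->plug->A->R->F->L->B->refl->D->L'->B->R'->H->plug->H
Char 4 ('D'): step: R->4, L=1; D->plug->G->R->A->L->A->refl->H->L'->D->R'->F->plug->F
Char 5 ('E'): step: R->5, L=1; E->plug->E->R->C->L->E->refl->F->L'->H->R'->F->plug->F
Char 6 ('G'): step: R->6, L=1; G->plug->D->R->B->L->D->refl->B->L'->F->R'->C->plug->C
Char 7 ('A'): step: R->7, L=1; A->plug->A->R->H->L->F->refl->E->L'->C->R'->H->plug->H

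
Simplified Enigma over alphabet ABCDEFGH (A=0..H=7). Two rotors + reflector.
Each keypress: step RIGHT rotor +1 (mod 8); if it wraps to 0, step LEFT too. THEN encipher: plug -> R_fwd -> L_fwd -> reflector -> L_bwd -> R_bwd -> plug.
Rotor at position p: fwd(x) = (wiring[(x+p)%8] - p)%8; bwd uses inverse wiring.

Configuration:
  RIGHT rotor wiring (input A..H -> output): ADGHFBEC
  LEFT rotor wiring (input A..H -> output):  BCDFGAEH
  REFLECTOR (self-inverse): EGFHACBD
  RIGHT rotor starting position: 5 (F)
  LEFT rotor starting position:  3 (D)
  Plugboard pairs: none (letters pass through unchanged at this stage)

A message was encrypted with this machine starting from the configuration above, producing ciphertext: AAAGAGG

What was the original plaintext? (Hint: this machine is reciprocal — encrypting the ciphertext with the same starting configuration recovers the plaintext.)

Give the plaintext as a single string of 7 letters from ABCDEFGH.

Answer: FHGAFAA

Derivation:
Char 1 ('A'): step: R->6, L=3; A->plug->A->R->G->L->H->refl->D->L'->B->R'->F->plug->F
Char 2 ('A'): step: R->7, L=3; A->plug->A->R->D->L->B->refl->G->L'->F->R'->H->plug->H
Char 3 ('A'): step: R->0, L->4 (L advanced); A->plug->A->R->A->L->C->refl->F->L'->E->R'->G->plug->G
Char 4 ('G'): step: R->1, L=4; G->plug->G->R->B->L->E->refl->A->L'->C->R'->A->plug->A
Char 5 ('A'): step: R->2, L=4; A->plug->A->R->E->L->F->refl->C->L'->A->R'->F->plug->F
Char 6 ('G'): step: R->3, L=4; G->plug->G->R->A->L->C->refl->F->L'->E->R'->A->plug->A
Char 7 ('G'): step: R->4, L=4; G->plug->G->R->C->L->A->refl->E->L'->B->R'->A->plug->A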